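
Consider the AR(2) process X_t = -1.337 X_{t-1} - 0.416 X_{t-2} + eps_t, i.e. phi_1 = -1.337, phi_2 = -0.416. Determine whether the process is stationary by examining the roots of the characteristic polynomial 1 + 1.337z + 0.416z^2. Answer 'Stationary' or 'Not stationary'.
\text{Stationary}

The AR(p) characteristic polynomial is P(z) = 1 + 1.337z + 0.416z^2.
Stationarity requires all roots to lie outside the unit circle, i.e. |z| > 1 for every root.
Set 1 + (1.337) z + (0.416) z^2 = 0, i.e. a z^2 + b z + c = 0 with a = 0.416, b = 1.337, c = 1.
Discriminant D = b^2 - 4ac = (1.337)^2 - 4*(0.416)*1 = 1.787569 - (1.664) = 0.123569.
D >= 0, so the roots are real: z = (-b +/- sqrt(D)) / (2a) = (-1.337 +/- 0.351524) / (0.832).
  z_1 = (-1.337 + 0.351524) / (0.832) = -1.1845,   |z_1| = 1.1845.
  z_2 = (-1.337 - 0.351524) / (0.832) = -2.0295,   |z_2| = 2.0295.
Moduli of all roots: 1.1845, 2.0295.
All moduli strictly greater than 1? Yes.
Verdict: Stationary.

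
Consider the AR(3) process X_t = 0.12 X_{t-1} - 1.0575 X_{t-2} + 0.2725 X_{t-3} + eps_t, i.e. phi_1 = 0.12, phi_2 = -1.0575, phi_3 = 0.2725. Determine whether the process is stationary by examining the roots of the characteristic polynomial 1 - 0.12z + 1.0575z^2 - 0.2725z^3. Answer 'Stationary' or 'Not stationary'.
\text{Not stationary}

The AR(p) characteristic polynomial is P(z) = 1 - 0.12z + 1.0575z^2 - 0.2725z^3.
Stationarity requires all roots to lie outside the unit circle, i.e. |z| > 1 for every root.
Degree 3: look for a simple real root z0 first, then factor out (1 - z/z0) and solve the remaining quadratic.
Testing z0 = 4: P(4) = 1 + (-0.12)(4) + (1.0575)(4)^2 + (-0.2725)(4)^3
  = 1 + (-0.48) + (16.92) + (-17.44) = 0.  So z_0 = 4 is a root, |z_0| = 4.
Divide out the factor (1 - 0.25 z) = (1 - z/z0) (since 1/z0 = 0.25):
  P(z) = (1 - 0.25 z)(1 + (0.13) z + (1.09) z^2)
  [check: z-coef 0.13 - (0.25) = -0.12; z^2-coef 1.09 - (0.25)(0.13) = 1.0575; z^3-coef -(0.25)(1.09) = -0.2725.]
Remaining roots from the quadratic factor 1 + (0.13) z + (1.09) z^2:
  Set 1 + (0.13) z + (1.09) z^2 = 0, i.e. a z^2 + b z + c = 0 with a = 1.09, b = 0.13, c = 1.
  Discriminant D = b^2 - 4ac = (0.13)^2 - 4*(1.09)*1 = 0.0169 - (4.36) = -4.3431.
  D < 0, so the roots are the complex-conjugate pair z = (-b +/- i sqrt(-D)) / (2a) = -0.0596 +/- 0.956i.
  For a conjugate pair |z|^2 = z * conj(z) = (product of roots) = c/a = 1/(1.09) = 0.917431, so |z| = sqrt(0.917431) = 0.9578 for both roots.
Moduli of all roots: 4.0000, 0.9578, 0.9578.
All moduli strictly greater than 1? No.
Verdict: Not stationary.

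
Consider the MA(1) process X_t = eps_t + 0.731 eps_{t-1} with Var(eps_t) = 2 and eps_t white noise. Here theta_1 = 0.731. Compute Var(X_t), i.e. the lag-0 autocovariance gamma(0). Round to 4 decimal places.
\gamma(0) = 3.0687

For an MA(q) process X_t = eps_t + sum_i theta_i eps_{t-i} with
Var(eps_t) = sigma^2, the variance is
  gamma(0) = sigma^2 * (1 + sum_i theta_i^2).
  sum_i theta_i^2 = (0.731)^2 = 0.534361.
  gamma(0) = 2 * (1 + 0.534361) = 2 * 1.534361 = 3.068722, which rounds to 3.0687.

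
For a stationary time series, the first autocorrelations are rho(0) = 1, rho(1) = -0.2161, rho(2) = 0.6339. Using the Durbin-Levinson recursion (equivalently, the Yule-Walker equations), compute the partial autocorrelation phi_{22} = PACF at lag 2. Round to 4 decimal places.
\phi_{22} = 0.6160

The PACF at lag k is phi_{kk}, the last component of the solution
to the Yule-Walker system G_k phi = r_k where
  (G_k)_{ij} = rho(|i - j|), (r_k)_i = rho(i), i,j = 1..k.
Equivalently, Durbin-Levinson gives phi_{kk} iteratively:
  phi_{11} = rho(1)
  phi_{kk} = [rho(k) - sum_{j=1..k-1} phi_{k-1,j} rho(k-j)]
            / [1 - sum_{j=1..k-1} phi_{k-1,j} rho(j)],
  phi_{k,j} = phi_{k-1,j} - phi_{kk} phi_{k-1,k-j},  j = 1..k-1.
Step k = 1:
  phi_11 = rho(1) = -0.2161.
Step k = 2:
  phi_22 = [rho(2) - phi_11 rho(1)] / [1 - phi_11 rho(1)] = [0.6339 - (-0.2161)(-0.2161)] / [1 - (-0.2161)(-0.2161)]
         = 0.58720079 / 0.95330079 = 0.616.
Therefore phi_{22} = 0.6160.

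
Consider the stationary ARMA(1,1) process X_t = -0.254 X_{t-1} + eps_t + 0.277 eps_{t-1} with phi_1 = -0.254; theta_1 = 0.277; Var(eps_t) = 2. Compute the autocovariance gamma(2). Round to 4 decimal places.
\gamma(2) = -0.0116

Multiply the model equation by X_{t-k} and take expectations. With theta_0 = psi_0 = 1 and psi_j the MA(infinity) weights, this gives
  gamma(k) - sum_i phi_i gamma(k-i) = c_k,
  c_k = sigma^2 * sum_{j=k..q} theta_j psi_{j-k}   (c_k = 0 for k > q),
using gamma(-m) = gamma(m).
psi-weights needed (psi_j = theta_j + sum_i phi_i psi_{j-i}):
  psi_1 = theta_1 + phi_1 = 0.277 + (-0.254) = 0.023
Right-hand sides:
  c_0 = sigma^2 (1 + theta_1 psi_1) = 2 * (1 + (0.277)(0.023)) = 2 * 1.006371 = 2.012742
  c_1 = sigma^2 theta_1 = 2 * (0.277) = 0.554
  c_2 = 0
Equations for k = 0 and k = 1 (AR order 1):
  gamma(0) = phi_1 gamma(1) + c_0
  gamma(1) = phi_1 gamma(0) + c_1
Substituting the second into the first: gamma(0) (1 - phi_1^2) = c_0 + phi_1 c_1, so
  gamma(0) = (c_0 + phi_1 c_1) / (1 - phi_1^2) = (2.012742 + (-0.254)(0.554)) / (1 - (-0.254)^2) = 1.872026 / 0.935484 = 2.001131.
  gamma(1) = phi_1 gamma(0) + c_1 = (-0.254)(2.001131) + (0.554) = 0.045713.
For k = 2 (> q): gamma(2) = phi_1 gamma(1) = (-0.254)(0.045713) = -0.011611.
Therefore gamma(2) = -0.0116 (to 4 decimal places).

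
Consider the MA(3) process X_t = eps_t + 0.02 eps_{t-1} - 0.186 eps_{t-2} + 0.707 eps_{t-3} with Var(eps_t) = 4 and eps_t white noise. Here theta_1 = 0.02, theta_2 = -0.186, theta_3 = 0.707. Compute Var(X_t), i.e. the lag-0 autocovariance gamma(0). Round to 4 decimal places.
\gamma(0) = 6.1394

For an MA(q) process X_t = eps_t + sum_i theta_i eps_{t-i} with
Var(eps_t) = sigma^2, the variance is
  gamma(0) = sigma^2 * (1 + sum_i theta_i^2).
  sum_i theta_i^2 = (0.02)^2 + (-0.186)^2 + (0.707)^2 = 0.0004 + 0.034596 + 0.499849 = 0.534845.
  gamma(0) = 4 * (1 + 0.534845) = 4 * 1.534845 = 6.13938, which rounds to 6.1394.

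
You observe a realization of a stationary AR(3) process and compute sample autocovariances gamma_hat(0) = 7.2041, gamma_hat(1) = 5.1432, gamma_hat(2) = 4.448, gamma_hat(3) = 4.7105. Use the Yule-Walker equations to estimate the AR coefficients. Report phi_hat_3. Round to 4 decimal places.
\hat\phi_{3} = 0.3280

The Yule-Walker equations for an AR(p) process read, in matrix form,
  Gamma_p phi = r_p,   with   (Gamma_p)_{ij} = gamma(|i - j|),
                       (r_p)_i = gamma(i),   i,j = 1..p.
Substitute the sample gammas (Toeplitz matrix and right-hand side of size 3):
  Gamma_p = [[7.2041, 5.1432, 4.448], [5.1432, 7.2041, 5.1432], [4.448, 5.1432, 7.2041]]
  r_p     = [5.1432, 4.448, 4.7105]
Written out (R1..R3):
  (R1) 7.2041 phi_1 + 5.1432 phi_2 + 4.448 phi_3 = 5.1432
  (R2) 5.1432 phi_1 + 7.2041 phi_2 + 5.1432 phi_3 = 4.448
  (R3) 4.448 phi_1 + 5.1432 phi_2 + 7.2041 phi_3 = 4.7105
Gaussian elimination:
  R2 <- R2 - (5.1432/7.2041) R1 = R2 - (0.713927) R1:  3.532232 phi_2 + 1.967654 phi_3 = 0.776132
  R3 <- R3 - (4.448/7.2041) R1 = R3 - (0.617426) R1:  1.967654 phi_2 + 4.457788 phi_3 = 1.534954
  R3 <- R3 - (1.967654/3.532232) R2 = R3 - (0.557057) R2:  3.361694 phi_3 = 1.102604
Back-substitution:
  phi_hat_3 = 1.102604 / 3.361694 = 0.327991
  phi_hat_2 = (0.776132 - (1.967654)(0.327991)) / 3.532232 = 0.037019
  phi_hat_1 = (5.1432 - (5.1432)(0.037019) - (4.448)(0.327991)) / 7.2041 = 0.484988
So phi_hat = [0.4850, 0.0370, 0.3280].
Therefore phi_hat_3 = 0.3280.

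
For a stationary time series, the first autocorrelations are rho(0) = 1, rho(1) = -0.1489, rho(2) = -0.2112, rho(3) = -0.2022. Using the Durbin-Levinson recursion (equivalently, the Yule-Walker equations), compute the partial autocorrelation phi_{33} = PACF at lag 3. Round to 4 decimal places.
\phi_{33} = -0.3001

The PACF at lag k is phi_{kk}, the last component of the solution
to the Yule-Walker system G_k phi = r_k where
  (G_k)_{ij} = rho(|i - j|), (r_k)_i = rho(i), i,j = 1..k.
Equivalently, Durbin-Levinson gives phi_{kk} iteratively:
  phi_{11} = rho(1)
  phi_{kk} = [rho(k) - sum_{j=1..k-1} phi_{k-1,j} rho(k-j)]
            / [1 - sum_{j=1..k-1} phi_{k-1,j} rho(j)],
  phi_{k,j} = phi_{k-1,j} - phi_{kk} phi_{k-1,k-j},  j = 1..k-1.
Step k = 1:
  phi_11 = rho(1) = -0.1489.
Step k = 2:
  phi_22 = [rho(2) - phi_11 rho(1)] / [1 - phi_11 rho(1)] = [-0.2112 - (-0.1489)(-0.1489)] / [1 - (-0.1489)(-0.1489)]
         = -0.23337121 / 0.97782879 = -0.238663.
  Update: phi_21 = phi_11 - phi_22 phi_11 = -0.1489 - (-0.238663)(-0.1489) = -0.184437.
Step k = 3:
  phi_33 = [rho(3) - phi_21 rho(2) - phi_22 rho(1)] / [1 - phi_21 rho(1) - phi_22 rho(2)]
    numerator   = -0.2022 - (-0.184437)(-0.2112) - (-0.238663)(-0.1489) = -0.27668994
    denominator = 1 - (-0.184437)(-0.1489) - (-0.238663)(-0.2112) = 0.9221318
  phi_33 = -0.27668994 / 0.9221318 = -0.3001.
Therefore phi_{33} = -0.3001.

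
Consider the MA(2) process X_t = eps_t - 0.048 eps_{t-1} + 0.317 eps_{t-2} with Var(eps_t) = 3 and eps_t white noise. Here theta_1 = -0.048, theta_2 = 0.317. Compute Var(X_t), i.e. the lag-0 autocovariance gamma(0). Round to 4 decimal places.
\gamma(0) = 3.3084

For an MA(q) process X_t = eps_t + sum_i theta_i eps_{t-i} with
Var(eps_t) = sigma^2, the variance is
  gamma(0) = sigma^2 * (1 + sum_i theta_i^2).
  sum_i theta_i^2 = (-0.048)^2 + (0.317)^2 = 0.002304 + 0.100489 = 0.102793.
  gamma(0) = 3 * (1 + 0.102793) = 3 * 1.102793 = 3.308379, which rounds to 3.3084.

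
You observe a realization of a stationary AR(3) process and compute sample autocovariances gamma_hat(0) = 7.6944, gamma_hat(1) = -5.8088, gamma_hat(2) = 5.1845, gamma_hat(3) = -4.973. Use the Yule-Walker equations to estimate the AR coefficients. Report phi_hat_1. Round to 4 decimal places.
\hat\phi_{1} = -0.5260

The Yule-Walker equations for an AR(p) process read, in matrix form,
  Gamma_p phi = r_p,   with   (Gamma_p)_{ij} = gamma(|i - j|),
                       (r_p)_i = gamma(i),   i,j = 1..p.
Substitute the sample gammas (Toeplitz matrix and right-hand side of size 3):
  Gamma_p = [[7.6944, -5.8088, 5.1845], [-5.8088, 7.6944, -5.8088], [5.1845, -5.8088, 7.6944]]
  r_p     = [-5.8088, 5.1845, -4.973]
Written out (R1..R3):
  (R1) 7.6944 phi_1 - 5.8088 phi_2 + 5.1845 phi_3 = -5.8088
  (R2) -5.8088 phi_1 + 7.6944 phi_2 - 5.8088 phi_3 = 5.1845
  (R3) 5.1845 phi_1 - 5.8088 phi_2 + 7.6944 phi_3 = -4.973
Gaussian elimination:
  R2 <- R2 - (-5.8088/7.6944) R1 = R2 - (-0.754939) R1:  3.309112 phi_2 - 1.894821 phi_3 = 0.799212
  R3 <- R3 - (5.1845/7.6944) R1 = R3 - (0.673802) R1:  -1.894821 phi_2 + 4.201075 phi_3 = -1.059021
  R3 <- R3 - (-1.894821/3.309112) R2 = R3 - (-0.572607) R2:  3.116088 phi_3 = -0.601386
Back-substitution:
  phi_hat_3 = -0.601386 / 3.116088 = -0.192994
  phi_hat_2 = (0.799212 - (-1.894821)(-0.192994)) / 3.309112 = 0.131009
  phi_hat_1 = (-5.8088 - (-5.8088)(0.131009) - (5.1845)(-0.192994)) / 7.6944 = -0.525995
So phi_hat = [-0.5260, 0.1310, -0.1930].
Therefore phi_hat_1 = -0.5260.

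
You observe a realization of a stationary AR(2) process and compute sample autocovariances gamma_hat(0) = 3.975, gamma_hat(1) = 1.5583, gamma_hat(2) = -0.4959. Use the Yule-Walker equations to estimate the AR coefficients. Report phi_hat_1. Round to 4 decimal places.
\hat\phi_{1} = 0.5210

The Yule-Walker equations for an AR(p) process read, in matrix form,
  Gamma_p phi = r_p,   with   (Gamma_p)_{ij} = gamma(|i - j|),
                       (r_p)_i = gamma(i),   i,j = 1..p.
Substitute the sample gammas (Toeplitz matrix and right-hand side of size 2):
  Gamma_p = [[3.975, 1.5583], [1.5583, 3.975]]
  r_p     = [1.5583, -0.4959]
Written out:
  3.975 phi_1 + 1.5583 phi_2 = 1.5583
  1.5583 phi_1 + 3.975 phi_2 = -0.4959
Solve by Cramer's rule:
  det = gamma(0)^2 - gamma(1)^2 = (3.975)^2 - (1.5583)^2 = 15.800625 - 2.42829889 = 13.37232611
  phi_hat_1 = [gamma(1) gamma(0) - gamma(1) gamma(2)] / det = [(1.5583)(3.975) - (1.5583)(-0.4959)] / 13.37232611 = 6.96700347 / 13.37232611 = 0.521
  phi_hat_2 = [gamma(0) gamma(2) - gamma(1)^2] / det = [(3.975)(-0.4959) - (1.5583)^2] / 13.37232611 = -4.39950139 / 13.37232611 = -0.329
So phi_hat = [0.5210, -0.3290].
Therefore phi_hat_1 = 0.5210.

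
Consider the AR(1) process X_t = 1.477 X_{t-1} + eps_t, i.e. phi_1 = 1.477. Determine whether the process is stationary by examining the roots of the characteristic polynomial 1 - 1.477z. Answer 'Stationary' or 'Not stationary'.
\text{Not stationary}

The AR(p) characteristic polynomial is P(z) = 1 - 1.477z.
Stationarity requires all roots to lie outside the unit circle, i.e. |z| > 1 for every root.
This is linear in z: 1 + (-1.477) z = 0  =>  z = -1/(-1.477) = 0.677048,  |z| = 0.677048.
Moduli of all roots: 0.6770.
All moduli strictly greater than 1? No.
Verdict: Not stationary.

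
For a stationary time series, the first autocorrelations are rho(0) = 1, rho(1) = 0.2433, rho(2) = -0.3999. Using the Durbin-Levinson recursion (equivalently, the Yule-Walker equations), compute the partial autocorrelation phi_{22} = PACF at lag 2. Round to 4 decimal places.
\phi_{22} = -0.4880

The PACF at lag k is phi_{kk}, the last component of the solution
to the Yule-Walker system G_k phi = r_k where
  (G_k)_{ij} = rho(|i - j|), (r_k)_i = rho(i), i,j = 1..k.
Equivalently, Durbin-Levinson gives phi_{kk} iteratively:
  phi_{11} = rho(1)
  phi_{kk} = [rho(k) - sum_{j=1..k-1} phi_{k-1,j} rho(k-j)]
            / [1 - sum_{j=1..k-1} phi_{k-1,j} rho(j)],
  phi_{k,j} = phi_{k-1,j} - phi_{kk} phi_{k-1,k-j},  j = 1..k-1.
Step k = 1:
  phi_11 = rho(1) = 0.2433.
Step k = 2:
  phi_22 = [rho(2) - phi_11 rho(1)] / [1 - phi_11 rho(1)] = [-0.3999 - (0.2433)(0.2433)] / [1 - (0.2433)(0.2433)]
         = -0.45909489 / 0.94080511 = -0.488.
Therefore phi_{22} = -0.4880.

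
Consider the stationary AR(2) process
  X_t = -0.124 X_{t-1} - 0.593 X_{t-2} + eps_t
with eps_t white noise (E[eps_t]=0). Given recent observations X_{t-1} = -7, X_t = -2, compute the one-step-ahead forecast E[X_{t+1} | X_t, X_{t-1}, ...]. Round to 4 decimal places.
E[X_{t+1} \mid \mathcal F_t] = 4.3990

For an AR(p) model X_t = c + sum_i phi_i X_{t-i} + eps_t, the
one-step-ahead conditional mean is
  E[X_{t+1} | X_t, ...] = c + sum_i phi_i X_{t+1-i}.
Substitute known values:
  E[X_{t+1} | ...] = (-0.124) * (-2) + (-0.593) * (-7)
                   = 4.3990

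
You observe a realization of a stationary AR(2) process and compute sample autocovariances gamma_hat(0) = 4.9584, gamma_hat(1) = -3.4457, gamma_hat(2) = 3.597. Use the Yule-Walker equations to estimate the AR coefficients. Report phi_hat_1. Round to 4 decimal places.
\hat\phi_{1} = -0.3690

The Yule-Walker equations for an AR(p) process read, in matrix form,
  Gamma_p phi = r_p,   with   (Gamma_p)_{ij} = gamma(|i - j|),
                       (r_p)_i = gamma(i),   i,j = 1..p.
Substitute the sample gammas (Toeplitz matrix and right-hand side of size 2):
  Gamma_p = [[4.9584, -3.4457], [-3.4457, 4.9584]]
  r_p     = [-3.4457, 3.597]
Written out:
  4.9584 phi_1 - 3.4457 phi_2 = -3.4457
  -3.4457 phi_1 + 4.9584 phi_2 = 3.597
Solve by Cramer's rule:
  det = gamma(0)^2 - gamma(1)^2 = (4.9584)^2 - (-3.4457)^2 = 24.58573056 - 11.87284849 = 12.71288207
  phi_hat_1 = [gamma(1) gamma(0) - gamma(1) gamma(2)] / det = [(-3.4457)(4.9584) - (-3.4457)(3.597)] / 12.71288207 = -4.69097598 / 12.71288207 = -0.369
  phi_hat_2 = [gamma(0) gamma(2) - gamma(1)^2] / det = [(4.9584)(3.597) - (-3.4457)^2] / 12.71288207 = 5.96251631 / 12.71288207 = 0.469
So phi_hat = [-0.3690, 0.4690].
Therefore phi_hat_1 = -0.3690.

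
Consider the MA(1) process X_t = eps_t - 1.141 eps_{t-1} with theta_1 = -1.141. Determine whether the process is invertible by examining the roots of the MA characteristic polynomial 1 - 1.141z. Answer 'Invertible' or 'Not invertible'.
\text{Not invertible}

The MA(q) characteristic polynomial is P(z) = 1 - 1.141z.
Invertibility requires all roots to lie outside the unit circle, i.e. |z| > 1 for every root.
This is linear in z: 1 + (-1.141) z = 0  =>  z = -1/(-1.141) = 0.876424,  |z| = 0.876424.
Moduli of all roots: 0.8764.
All moduli strictly greater than 1? No.
Verdict: Not invertible.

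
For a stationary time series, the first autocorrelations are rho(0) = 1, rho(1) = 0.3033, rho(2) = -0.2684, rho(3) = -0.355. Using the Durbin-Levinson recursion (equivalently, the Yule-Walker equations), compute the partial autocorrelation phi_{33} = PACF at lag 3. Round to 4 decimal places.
\phi_{33} = -0.1581

The PACF at lag k is phi_{kk}, the last component of the solution
to the Yule-Walker system G_k phi = r_k where
  (G_k)_{ij} = rho(|i - j|), (r_k)_i = rho(i), i,j = 1..k.
Equivalently, Durbin-Levinson gives phi_{kk} iteratively:
  phi_{11} = rho(1)
  phi_{kk} = [rho(k) - sum_{j=1..k-1} phi_{k-1,j} rho(k-j)]
            / [1 - sum_{j=1..k-1} phi_{k-1,j} rho(j)],
  phi_{k,j} = phi_{k-1,j} - phi_{kk} phi_{k-1,k-j},  j = 1..k-1.
Step k = 1:
  phi_11 = rho(1) = 0.3033.
Step k = 2:
  phi_22 = [rho(2) - phi_11 rho(1)] / [1 - phi_11 rho(1)] = [-0.2684 - (0.3033)(0.3033)] / [1 - (0.3033)(0.3033)]
         = -0.36039089 / 0.90800911 = -0.396902.
  Update: phi_21 = phi_11 - phi_22 phi_11 = 0.3033 - (-0.396902)(0.3033) = 0.42368.
Step k = 3:
  phi_33 = [rho(3) - phi_21 rho(2) - phi_22 rho(1)] / [1 - phi_21 rho(1) - phi_22 rho(2)]
    numerator   = -0.355 - (0.42368)(-0.2684) - (-0.396902)(0.3033) = -0.1209037
    denominator = 1 - (0.42368)(0.3033) - (-0.396902)(-0.2684) = 0.76496914
  phi_33 = -0.1209037 / 0.76496914 = -0.1581.
Therefore phi_{33} = -0.1581.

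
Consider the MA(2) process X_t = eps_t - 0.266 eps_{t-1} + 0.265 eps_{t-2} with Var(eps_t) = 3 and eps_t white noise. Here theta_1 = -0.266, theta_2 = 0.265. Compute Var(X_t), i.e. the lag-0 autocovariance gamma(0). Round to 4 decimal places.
\gamma(0) = 3.4229

For an MA(q) process X_t = eps_t + sum_i theta_i eps_{t-i} with
Var(eps_t) = sigma^2, the variance is
  gamma(0) = sigma^2 * (1 + sum_i theta_i^2).
  sum_i theta_i^2 = (-0.266)^2 + (0.265)^2 = 0.070756 + 0.070225 = 0.140981.
  gamma(0) = 3 * (1 + 0.140981) = 3 * 1.140981 = 3.422943, which rounds to 3.4229.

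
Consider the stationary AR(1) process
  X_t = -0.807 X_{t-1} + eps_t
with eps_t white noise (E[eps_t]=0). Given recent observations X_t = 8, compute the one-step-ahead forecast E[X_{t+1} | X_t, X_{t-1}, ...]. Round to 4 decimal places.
E[X_{t+1} \mid \mathcal F_t] = -6.4560

For an AR(p) model X_t = c + sum_i phi_i X_{t-i} + eps_t, the
one-step-ahead conditional mean is
  E[X_{t+1} | X_t, ...] = c + sum_i phi_i X_{t+1-i}.
Substitute known values:
  E[X_{t+1} | ...] = (-0.807) * (8)
                   = -6.4560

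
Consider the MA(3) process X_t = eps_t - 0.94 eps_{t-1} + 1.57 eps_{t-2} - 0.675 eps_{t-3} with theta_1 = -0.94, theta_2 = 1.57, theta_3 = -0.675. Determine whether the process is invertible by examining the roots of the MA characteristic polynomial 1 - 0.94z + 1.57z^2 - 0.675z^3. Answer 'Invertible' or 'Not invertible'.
\text{Not invertible}

The MA(q) characteristic polynomial is P(z) = 1 - 0.94z + 1.57z^2 - 0.675z^3.
Invertibility requires all roots to lie outside the unit circle, i.e. |z| > 1 for every root.
Degree 3: look for a simple real root z0 first, then factor out (1 - z/z0) and solve the remaining quadratic.
Testing z0 = 2: P(2) = 1 + (-0.94)(2) + (1.57)(2)^2 + (-0.675)(2)^3
  = 1 + (-1.88) + (6.28) + (-5.4) = 0.  So z_0 = 2 is a root, |z_0| = 2.
Divide out the factor (1 - 0.5 z) = (1 - z/z0) (since 1/z0 = 0.5):
  P(z) = (1 - 0.5 z)(1 + (-0.44) z + (1.35) z^2)
  [check: z-coef -0.44 - (0.5) = -0.94; z^2-coef 1.35 - (0.5)(-0.44) = 1.57; z^3-coef -(0.5)(1.35) = -0.675.]
Remaining roots from the quadratic factor 1 + (-0.44) z + (1.35) z^2:
  Set 1 + (-0.44) z + (1.35) z^2 = 0, i.e. a z^2 + b z + c = 0 with a = 1.35, b = -0.44, c = 1.
  Discriminant D = b^2 - 4ac = (-0.44)^2 - 4*(1.35)*1 = 0.1936 - (5.4) = -5.2064.
  D < 0, so the roots are the complex-conjugate pair z = (-b +/- i sqrt(-D)) / (2a) = 0.163 +/- 0.8451i.
  For a conjugate pair |z|^2 = z * conj(z) = (product of roots) = c/a = 1/(1.35) = 0.740741, so |z| = sqrt(0.740741) = 0.8607 for both roots.
Moduli of all roots: 2.0000, 0.8607, 0.8607.
All moduli strictly greater than 1? No.
Verdict: Not invertible.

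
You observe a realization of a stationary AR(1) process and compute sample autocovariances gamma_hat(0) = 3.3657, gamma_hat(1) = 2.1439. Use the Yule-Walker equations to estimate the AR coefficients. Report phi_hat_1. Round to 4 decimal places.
\hat\phi_{1} = 0.6370

The Yule-Walker equations for an AR(p) process read, in matrix form,
  Gamma_p phi = r_p,   with   (Gamma_p)_{ij} = gamma(|i - j|),
                       (r_p)_i = gamma(i),   i,j = 1..p.
Substitute the sample gammas (Toeplitz matrix and right-hand side of size 1):
  Gamma_p = [[3.3657]]
  r_p     = [2.1439]
With p = 1 this is the single equation gamma(0) phi_1 = gamma(1):
  phi_hat_1 = gamma(1) / gamma(0) = 2.1439 / 3.3657 = 0.6370.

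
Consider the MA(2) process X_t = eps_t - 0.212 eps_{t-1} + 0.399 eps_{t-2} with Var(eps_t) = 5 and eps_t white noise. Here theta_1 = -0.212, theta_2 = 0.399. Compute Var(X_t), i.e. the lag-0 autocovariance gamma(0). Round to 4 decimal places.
\gamma(0) = 6.0207

For an MA(q) process X_t = eps_t + sum_i theta_i eps_{t-i} with
Var(eps_t) = sigma^2, the variance is
  gamma(0) = sigma^2 * (1 + sum_i theta_i^2).
  sum_i theta_i^2 = (-0.212)^2 + (0.399)^2 = 0.044944 + 0.159201 = 0.204145.
  gamma(0) = 5 * (1 + 0.204145) = 5 * 1.204145 = 6.020725, which rounds to 6.0207.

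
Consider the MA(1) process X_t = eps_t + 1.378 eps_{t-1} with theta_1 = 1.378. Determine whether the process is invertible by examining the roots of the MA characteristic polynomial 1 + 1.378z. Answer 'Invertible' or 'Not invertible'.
\text{Not invertible}

The MA(q) characteristic polynomial is P(z) = 1 + 1.378z.
Invertibility requires all roots to lie outside the unit circle, i.e. |z| > 1 for every root.
This is linear in z: 1 + (1.378) z = 0  =>  z = -1/(1.378) = -0.725689,  |z| = 0.725689.
Moduli of all roots: 0.7257.
All moduli strictly greater than 1? No.
Verdict: Not invertible.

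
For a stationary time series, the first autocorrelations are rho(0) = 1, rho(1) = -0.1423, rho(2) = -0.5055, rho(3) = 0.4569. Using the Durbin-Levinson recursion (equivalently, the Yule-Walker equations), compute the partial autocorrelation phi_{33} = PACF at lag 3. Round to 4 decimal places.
\phi_{33} = 0.3870

The PACF at lag k is phi_{kk}, the last component of the solution
to the Yule-Walker system G_k phi = r_k where
  (G_k)_{ij} = rho(|i - j|), (r_k)_i = rho(i), i,j = 1..k.
Equivalently, Durbin-Levinson gives phi_{kk} iteratively:
  phi_{11} = rho(1)
  phi_{kk} = [rho(k) - sum_{j=1..k-1} phi_{k-1,j} rho(k-j)]
            / [1 - sum_{j=1..k-1} phi_{k-1,j} rho(j)],
  phi_{k,j} = phi_{k-1,j} - phi_{kk} phi_{k-1,k-j},  j = 1..k-1.
Step k = 1:
  phi_11 = rho(1) = -0.1423.
Step k = 2:
  phi_22 = [rho(2) - phi_11 rho(1)] / [1 - phi_11 rho(1)] = [-0.5055 - (-0.1423)(-0.1423)] / [1 - (-0.1423)(-0.1423)]
         = -0.52574929 / 0.97975071 = -0.536615.
  Update: phi_21 = phi_11 - phi_22 phi_11 = -0.1423 - (-0.536615)(-0.1423) = -0.21866.
Step k = 3:
  phi_33 = [rho(3) - phi_21 rho(2) - phi_22 rho(1)] / [1 - phi_21 rho(1) - phi_22 rho(2)]
    numerator   = 0.4569 - (-0.21866)(-0.5055) - (-0.536615)(-0.1423) = 0.27000682
    denominator = 1 - (-0.21866)(-0.1423) - (-0.536615)(-0.5055) = 0.69762556
  phi_33 = 0.27000682 / 0.69762556 = 0.387.
Therefore phi_{33} = 0.3870.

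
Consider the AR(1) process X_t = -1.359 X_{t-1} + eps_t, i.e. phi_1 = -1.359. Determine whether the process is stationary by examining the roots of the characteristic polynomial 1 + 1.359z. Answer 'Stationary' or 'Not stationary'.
\text{Not stationary}

The AR(p) characteristic polynomial is P(z) = 1 + 1.359z.
Stationarity requires all roots to lie outside the unit circle, i.e. |z| > 1 for every root.
This is linear in z: 1 + (1.359) z = 0  =>  z = -1/(1.359) = -0.735835,  |z| = 0.735835.
Moduli of all roots: 0.7358.
All moduli strictly greater than 1? No.
Verdict: Not stationary.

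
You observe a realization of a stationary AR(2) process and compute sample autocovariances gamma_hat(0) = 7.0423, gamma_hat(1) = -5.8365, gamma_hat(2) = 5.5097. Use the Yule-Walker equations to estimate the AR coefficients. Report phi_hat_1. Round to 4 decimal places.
\hat\phi_{1} = -0.5760

The Yule-Walker equations for an AR(p) process read, in matrix form,
  Gamma_p phi = r_p,   with   (Gamma_p)_{ij} = gamma(|i - j|),
                       (r_p)_i = gamma(i),   i,j = 1..p.
Substitute the sample gammas (Toeplitz matrix and right-hand side of size 2):
  Gamma_p = [[7.0423, -5.8365], [-5.8365, 7.0423]]
  r_p     = [-5.8365, 5.5097]
Written out:
  7.0423 phi_1 - 5.8365 phi_2 = -5.8365
  -5.8365 phi_1 + 7.0423 phi_2 = 5.5097
Solve by Cramer's rule:
  det = gamma(0)^2 - gamma(1)^2 = (7.0423)^2 - (-5.8365)^2 = 49.59398929 - 34.06473225 = 15.52925704
  phi_hat_1 = [gamma(1) gamma(0) - gamma(1) gamma(2)] / det = [(-5.8365)(7.0423) - (-5.8365)(5.5097)] / 15.52925704 = -8.9450199 / 15.52925704 = -0.576
  phi_hat_2 = [gamma(0) gamma(2) - gamma(1)^2] / det = [(7.0423)(5.5097) - (-5.8365)^2] / 15.52925704 = 4.73622806 / 15.52925704 = 0.305
So phi_hat = [-0.5760, 0.3050].
Therefore phi_hat_1 = -0.5760.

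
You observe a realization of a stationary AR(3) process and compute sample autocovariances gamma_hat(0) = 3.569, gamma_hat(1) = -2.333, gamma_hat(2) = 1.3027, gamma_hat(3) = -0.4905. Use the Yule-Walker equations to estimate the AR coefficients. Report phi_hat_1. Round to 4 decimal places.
\hat\phi_{1} = -0.7140

The Yule-Walker equations for an AR(p) process read, in matrix form,
  Gamma_p phi = r_p,   with   (Gamma_p)_{ij} = gamma(|i - j|),
                       (r_p)_i = gamma(i),   i,j = 1..p.
Substitute the sample gammas (Toeplitz matrix and right-hand side of size 3):
  Gamma_p = [[3.569, -2.333, 1.3027], [-2.333, 3.569, -2.333], [1.3027, -2.333, 3.569]]
  r_p     = [-2.333, 1.3027, -0.4905]
Written out (R1..R3):
  (R1) 3.569 phi_1 - 2.333 phi_2 + 1.3027 phi_3 = -2.333
  (R2) -2.333 phi_1 + 3.569 phi_2 - 2.333 phi_3 = 1.3027
  (R3) 1.3027 phi_1 - 2.333 phi_2 + 3.569 phi_3 = -0.4905
Gaussian elimination:
  R2 <- R2 - (-2.333/3.569) R1 = R2 - (-0.653685) R1:  2.043954 phi_2 - 1.481445 phi_3 = -0.222346
  R3 <- R3 - (1.3027/3.569) R1 = R3 - (0.365004) R1:  -1.481445 phi_2 + 3.093509 phi_3 = 0.361055
  R3 <- R3 - (-1.481445/2.043954) R2 = R3 - (-0.724794) R2:  2.019767 phi_3 = 0.1999
Back-substitution:
  phi_hat_3 = 0.1999 / 2.019767 = 0.098972
  phi_hat_2 = (-0.222346 - (-1.481445)(0.098972)) / 2.043954 = -0.037048
  phi_hat_1 = (-2.333 - (-2.333)(-0.037048) - (1.3027)(0.098972)) / 3.569 = -0.714027
So phi_hat = [-0.7140, -0.0370, 0.0990].
Therefore phi_hat_1 = -0.7140.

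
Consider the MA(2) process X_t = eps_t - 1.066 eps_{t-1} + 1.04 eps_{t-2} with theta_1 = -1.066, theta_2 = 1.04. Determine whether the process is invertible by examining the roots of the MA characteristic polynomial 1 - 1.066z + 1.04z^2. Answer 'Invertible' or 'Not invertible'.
\text{Not invertible}

The MA(q) characteristic polynomial is P(z) = 1 - 1.066z + 1.04z^2.
Invertibility requires all roots to lie outside the unit circle, i.e. |z| > 1 for every root.
Set 1 + (-1.066) z + (1.04) z^2 = 0, i.e. a z^2 + b z + c = 0 with a = 1.04, b = -1.066, c = 1.
Discriminant D = b^2 - 4ac = (-1.066)^2 - 4*(1.04)*1 = 1.136356 - (4.16) = -3.023644.
D < 0, so the roots are the complex-conjugate pair z = (-b +/- i sqrt(-D)) / (2a) = 0.5125 +/- 0.836i.
For a conjugate pair |z|^2 = z * conj(z) = (product of roots) = c/a = 1/(1.04) = 0.961538, so |z| = sqrt(0.961538) = 0.9806 for both roots.
Moduli of all roots: 0.9806, 0.9806.
All moduli strictly greater than 1? No.
Verdict: Not invertible.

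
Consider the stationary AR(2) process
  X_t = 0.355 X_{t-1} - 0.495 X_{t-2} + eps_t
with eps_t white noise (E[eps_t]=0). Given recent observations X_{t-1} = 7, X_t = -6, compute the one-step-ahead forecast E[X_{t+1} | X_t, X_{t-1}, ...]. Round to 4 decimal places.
E[X_{t+1} \mid \mathcal F_t] = -5.5950

For an AR(p) model X_t = c + sum_i phi_i X_{t-i} + eps_t, the
one-step-ahead conditional mean is
  E[X_{t+1} | X_t, ...] = c + sum_i phi_i X_{t+1-i}.
Substitute known values:
  E[X_{t+1} | ...] = (0.355) * (-6) + (-0.495) * (7)
                   = -5.5950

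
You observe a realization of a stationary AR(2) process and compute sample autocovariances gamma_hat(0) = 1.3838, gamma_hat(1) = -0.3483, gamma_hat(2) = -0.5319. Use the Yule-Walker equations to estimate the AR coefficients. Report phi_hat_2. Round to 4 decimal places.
\hat\phi_{2} = -0.4780

The Yule-Walker equations for an AR(p) process read, in matrix form,
  Gamma_p phi = r_p,   with   (Gamma_p)_{ij} = gamma(|i - j|),
                       (r_p)_i = gamma(i),   i,j = 1..p.
Substitute the sample gammas (Toeplitz matrix and right-hand side of size 2):
  Gamma_p = [[1.3838, -0.3483], [-0.3483, 1.3838]]
  r_p     = [-0.3483, -0.5319]
Written out:
  1.3838 phi_1 - 0.3483 phi_2 = -0.3483
  -0.3483 phi_1 + 1.3838 phi_2 = -0.5319
Solve by Cramer's rule:
  det = gamma(0)^2 - gamma(1)^2 = (1.3838)^2 - (-0.3483)^2 = 1.91490244 - 0.12131289 = 1.79358955
  phi_hat_1 = [gamma(1) gamma(0) - gamma(1) gamma(2)] / det = [(-0.3483)(1.3838) - (-0.3483)(-0.5319)] / 1.79358955 = -0.66723831 / 1.79358955 = -0.372
  phi_hat_2 = [gamma(0) gamma(2) - gamma(1)^2] / det = [(1.3838)(-0.5319) - (-0.3483)^2] / 1.79358955 = -0.85735611 / 1.79358955 = -0.478
So phi_hat = [-0.3720, -0.4780].
Therefore phi_hat_2 = -0.4780.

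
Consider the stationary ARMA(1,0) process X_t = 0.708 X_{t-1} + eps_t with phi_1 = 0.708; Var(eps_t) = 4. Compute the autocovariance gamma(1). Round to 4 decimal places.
\gamma(1) = 5.6784

Multiply the model equation by X_{t-k} and take expectations. With theta_0 = psi_0 = 1 and psi_j the MA(infinity) weights, this gives
  gamma(k) - sum_i phi_i gamma(k-i) = c_k,
  c_k = sigma^2 * sum_{j=k..q} theta_j psi_{j-k}   (c_k = 0 for k > q),
using gamma(-m) = gamma(m).
Pure AR (q = 0): c_0 = sigma^2 = 4, c_k = 0 for k >= 1.
Equations for k = 0 and k = 1 (AR order 1):
  gamma(0) = phi_1 gamma(1) + c_0
  gamma(1) = phi_1 gamma(0) + c_1
Substituting the second into the first: gamma(0) (1 - phi_1^2) = c_0 + phi_1 c_1, so
  gamma(0) = c_0 / (1 - phi_1^2) = 4 / (1 - (0.708)^2) = 4 / 0.498736 = 8.020275.
  gamma(1) = phi_1 gamma(0) = (0.708)(8.020275) = 5.678355.
Therefore gamma(1) = 5.6784 (to 4 decimal places).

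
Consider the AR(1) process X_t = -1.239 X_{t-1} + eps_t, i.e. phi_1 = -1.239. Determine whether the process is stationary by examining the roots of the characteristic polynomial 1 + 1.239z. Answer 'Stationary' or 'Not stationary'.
\text{Not stationary}

The AR(p) characteristic polynomial is P(z) = 1 + 1.239z.
Stationarity requires all roots to lie outside the unit circle, i.e. |z| > 1 for every root.
This is linear in z: 1 + (1.239) z = 0  =>  z = -1/(1.239) = -0.807103,  |z| = 0.807103.
Moduli of all roots: 0.8071.
All moduli strictly greater than 1? No.
Verdict: Not stationary.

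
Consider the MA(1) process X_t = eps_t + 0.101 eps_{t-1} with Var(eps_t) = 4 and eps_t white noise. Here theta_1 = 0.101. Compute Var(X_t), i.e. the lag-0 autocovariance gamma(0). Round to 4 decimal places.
\gamma(0) = 4.0408

For an MA(q) process X_t = eps_t + sum_i theta_i eps_{t-i} with
Var(eps_t) = sigma^2, the variance is
  gamma(0) = sigma^2 * (1 + sum_i theta_i^2).
  sum_i theta_i^2 = (0.101)^2 = 0.010201.
  gamma(0) = 4 * (1 + 0.010201) = 4 * 1.010201 = 4.040804, which rounds to 4.0408.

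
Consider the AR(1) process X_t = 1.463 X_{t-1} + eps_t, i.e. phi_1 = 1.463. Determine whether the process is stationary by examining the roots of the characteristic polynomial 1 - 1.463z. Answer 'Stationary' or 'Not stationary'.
\text{Not stationary}

The AR(p) characteristic polynomial is P(z) = 1 - 1.463z.
Stationarity requires all roots to lie outside the unit circle, i.e. |z| > 1 for every root.
This is linear in z: 1 + (-1.463) z = 0  =>  z = -1/(-1.463) = 0.683527,  |z| = 0.683527.
Moduli of all roots: 0.6835.
All moduli strictly greater than 1? No.
Verdict: Not stationary.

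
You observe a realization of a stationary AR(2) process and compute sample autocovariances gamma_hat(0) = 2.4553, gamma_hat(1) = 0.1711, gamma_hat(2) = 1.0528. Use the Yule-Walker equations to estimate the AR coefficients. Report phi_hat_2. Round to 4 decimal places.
\hat\phi_{2} = 0.4260

The Yule-Walker equations for an AR(p) process read, in matrix form,
  Gamma_p phi = r_p,   with   (Gamma_p)_{ij} = gamma(|i - j|),
                       (r_p)_i = gamma(i),   i,j = 1..p.
Substitute the sample gammas (Toeplitz matrix and right-hand side of size 2):
  Gamma_p = [[2.4553, 0.1711], [0.1711, 2.4553]]
  r_p     = [0.1711, 1.0528]
Written out:
  2.4553 phi_1 + 0.1711 phi_2 = 0.1711
  0.1711 phi_1 + 2.4553 phi_2 = 1.0528
Solve by Cramer's rule:
  det = gamma(0)^2 - gamma(1)^2 = (2.4553)^2 - (0.1711)^2 = 6.02849809 - 0.02927521 = 5.99922288
  phi_hat_1 = [gamma(1) gamma(0) - gamma(1) gamma(2)] / det = [(0.1711)(2.4553) - (0.1711)(1.0528)] / 5.99922288 = 0.23996775 / 5.99922288 = 0.04
  phi_hat_2 = [gamma(0) gamma(2) - gamma(1)^2] / det = [(2.4553)(1.0528) - (0.1711)^2] / 5.99922288 = 2.55566463 / 5.99922288 = 0.426
So phi_hat = [0.0400, 0.4260].
Therefore phi_hat_2 = 0.4260.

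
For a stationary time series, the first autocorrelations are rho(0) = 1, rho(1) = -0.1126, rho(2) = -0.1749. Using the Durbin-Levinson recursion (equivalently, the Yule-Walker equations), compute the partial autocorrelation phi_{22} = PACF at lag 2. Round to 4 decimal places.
\phi_{22} = -0.1900

The PACF at lag k is phi_{kk}, the last component of the solution
to the Yule-Walker system G_k phi = r_k where
  (G_k)_{ij} = rho(|i - j|), (r_k)_i = rho(i), i,j = 1..k.
Equivalently, Durbin-Levinson gives phi_{kk} iteratively:
  phi_{11} = rho(1)
  phi_{kk} = [rho(k) - sum_{j=1..k-1} phi_{k-1,j} rho(k-j)]
            / [1 - sum_{j=1..k-1} phi_{k-1,j} rho(j)],
  phi_{k,j} = phi_{k-1,j} - phi_{kk} phi_{k-1,k-j},  j = 1..k-1.
Step k = 1:
  phi_11 = rho(1) = -0.1126.
Step k = 2:
  phi_22 = [rho(2) - phi_11 rho(1)] / [1 - phi_11 rho(1)] = [-0.1749 - (-0.1126)(-0.1126)] / [1 - (-0.1126)(-0.1126)]
         = -0.18757876 / 0.98732124 = -0.19.
Therefore phi_{22} = -0.1900.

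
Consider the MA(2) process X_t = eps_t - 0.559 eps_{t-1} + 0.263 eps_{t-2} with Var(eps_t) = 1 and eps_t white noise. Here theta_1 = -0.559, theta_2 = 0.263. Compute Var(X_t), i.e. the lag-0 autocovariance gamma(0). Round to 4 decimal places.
\gamma(0) = 1.3817

For an MA(q) process X_t = eps_t + sum_i theta_i eps_{t-i} with
Var(eps_t) = sigma^2, the variance is
  gamma(0) = sigma^2 * (1 + sum_i theta_i^2).
  sum_i theta_i^2 = (-0.559)^2 + (0.263)^2 = 0.312481 + 0.069169 = 0.38165.
  gamma(0) = 1 * (1 + 0.38165) = 1 * 1.38165 = 1.38165, which rounds to 1.3817.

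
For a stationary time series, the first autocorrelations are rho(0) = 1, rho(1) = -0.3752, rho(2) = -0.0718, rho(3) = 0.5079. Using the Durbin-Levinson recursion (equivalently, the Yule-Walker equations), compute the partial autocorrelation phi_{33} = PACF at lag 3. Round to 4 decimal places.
\phi_{33} = 0.4729

The PACF at lag k is phi_{kk}, the last component of the solution
to the Yule-Walker system G_k phi = r_k where
  (G_k)_{ij} = rho(|i - j|), (r_k)_i = rho(i), i,j = 1..k.
Equivalently, Durbin-Levinson gives phi_{kk} iteratively:
  phi_{11} = rho(1)
  phi_{kk} = [rho(k) - sum_{j=1..k-1} phi_{k-1,j} rho(k-j)]
            / [1 - sum_{j=1..k-1} phi_{k-1,j} rho(j)],
  phi_{k,j} = phi_{k-1,j} - phi_{kk} phi_{k-1,k-j},  j = 1..k-1.
Step k = 1:
  phi_11 = rho(1) = -0.3752.
Step k = 2:
  phi_22 = [rho(2) - phi_11 rho(1)] / [1 - phi_11 rho(1)] = [-0.0718 - (-0.3752)(-0.3752)] / [1 - (-0.3752)(-0.3752)]
         = -0.21257504 / 0.85922496 = -0.247403.
  Update: phi_21 = phi_11 - phi_22 phi_11 = -0.3752 - (-0.247403)(-0.3752) = -0.468026.
Step k = 3:
  phi_33 = [rho(3) - phi_21 rho(2) - phi_22 rho(1)] / [1 - phi_21 rho(1) - phi_22 rho(2)]
    numerator   = 0.5079 - (-0.468026)(-0.0718) - (-0.247403)(-0.3752) = 0.38147006
    denominator = 1 - (-0.468026)(-0.3752) - (-0.247403)(-0.0718) = 0.80663321
  phi_33 = 0.38147006 / 0.80663321 = 0.4729.
Therefore phi_{33} = 0.4729.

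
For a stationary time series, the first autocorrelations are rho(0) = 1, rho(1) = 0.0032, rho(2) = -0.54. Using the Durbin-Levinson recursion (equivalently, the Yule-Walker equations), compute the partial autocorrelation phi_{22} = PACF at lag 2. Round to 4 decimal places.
\phi_{22} = -0.5400

The PACF at lag k is phi_{kk}, the last component of the solution
to the Yule-Walker system G_k phi = r_k where
  (G_k)_{ij} = rho(|i - j|), (r_k)_i = rho(i), i,j = 1..k.
Equivalently, Durbin-Levinson gives phi_{kk} iteratively:
  phi_{11} = rho(1)
  phi_{kk} = [rho(k) - sum_{j=1..k-1} phi_{k-1,j} rho(k-j)]
            / [1 - sum_{j=1..k-1} phi_{k-1,j} rho(j)],
  phi_{k,j} = phi_{k-1,j} - phi_{kk} phi_{k-1,k-j},  j = 1..k-1.
Step k = 1:
  phi_11 = rho(1) = 0.0032.
Step k = 2:
  phi_22 = [rho(2) - phi_11 rho(1)] / [1 - phi_11 rho(1)] = [-0.54 - (0.0032)(0.0032)] / [1 - (0.0032)(0.0032)]
         = -0.54001024 / 0.99998976 = -0.54.
Therefore phi_{22} = -0.5400.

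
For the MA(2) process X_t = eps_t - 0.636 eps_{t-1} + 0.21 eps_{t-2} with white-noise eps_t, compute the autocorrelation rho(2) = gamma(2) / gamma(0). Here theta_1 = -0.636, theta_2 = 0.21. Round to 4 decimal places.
\rho(2) = 0.1450

For an MA(q) process with theta_0 = 1, the autocovariance is
  gamma(k) = sigma^2 * sum_{i=0..q-k} theta_i * theta_{i+k},
and rho(k) = gamma(k) / gamma(0). Sigma^2 cancels.
  numerator   = (1)*(0.21) = 0.21.
  denominator = (1)^2 + (-0.636)^2 + (0.21)^2 = 1.448596.
  rho(2) = 0.21 / 1.448596 = 0.1450.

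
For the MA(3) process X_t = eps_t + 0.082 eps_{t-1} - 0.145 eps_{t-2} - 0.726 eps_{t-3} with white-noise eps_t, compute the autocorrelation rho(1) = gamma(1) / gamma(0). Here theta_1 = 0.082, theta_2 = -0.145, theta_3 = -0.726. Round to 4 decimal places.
\rho(1) = 0.1128

For an MA(q) process with theta_0 = 1, the autocovariance is
  gamma(k) = sigma^2 * sum_{i=0..q-k} theta_i * theta_{i+k},
and rho(k) = gamma(k) / gamma(0). Sigma^2 cancels.
  numerator   = (1)*(0.082) + (0.082)*(-0.145) + (-0.145)*(-0.726) = 0.17538.
  denominator = (1)^2 + (0.082)^2 + (-0.145)^2 + (-0.726)^2 = 1.554825.
  rho(1) = 0.17538 / 1.554825 = 0.1128.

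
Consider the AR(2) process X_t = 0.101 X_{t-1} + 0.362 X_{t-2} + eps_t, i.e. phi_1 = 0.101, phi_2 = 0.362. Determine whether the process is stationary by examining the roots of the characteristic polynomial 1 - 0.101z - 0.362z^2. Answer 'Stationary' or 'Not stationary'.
\text{Stationary}

The AR(p) characteristic polynomial is P(z) = 1 - 0.101z - 0.362z^2.
Stationarity requires all roots to lie outside the unit circle, i.e. |z| > 1 for every root.
Set 1 + (-0.101) z + (-0.362) z^2 = 0, i.e. a z^2 + b z + c = 0 with a = -0.362, b = -0.101, c = 1.
Discriminant D = b^2 - 4ac = (-0.101)^2 - 4*(-0.362)*1 = 0.010201 - (-1.448) = 1.458201.
D >= 0, so the roots are real: z = (-b +/- sqrt(D)) / (2a) = (0.101 +/- 1.20756) / (-0.724).
  z_1 = (0.101 + 1.20756) / (-0.724) = -1.8074,   |z_1| = 1.8074.
  z_2 = (0.101 - 1.20756) / (-0.724) = 1.5284,   |z_2| = 1.5284.
Moduli of all roots: 1.8074, 1.5284.
All moduli strictly greater than 1? Yes.
Verdict: Stationary.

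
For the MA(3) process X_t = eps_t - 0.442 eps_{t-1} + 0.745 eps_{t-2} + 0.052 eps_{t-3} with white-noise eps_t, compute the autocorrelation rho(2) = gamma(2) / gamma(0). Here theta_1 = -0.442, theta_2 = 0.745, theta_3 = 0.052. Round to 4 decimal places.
\rho(2) = 0.4119

For an MA(q) process with theta_0 = 1, the autocovariance is
  gamma(k) = sigma^2 * sum_{i=0..q-k} theta_i * theta_{i+k},
and rho(k) = gamma(k) / gamma(0). Sigma^2 cancels.
  numerator   = (1)*(0.745) + (-0.442)*(0.052) = 0.722016.
  denominator = (1)^2 + (-0.442)^2 + (0.745)^2 + (0.052)^2 = 1.753093.
  rho(2) = 0.722016 / 1.753093 = 0.4119.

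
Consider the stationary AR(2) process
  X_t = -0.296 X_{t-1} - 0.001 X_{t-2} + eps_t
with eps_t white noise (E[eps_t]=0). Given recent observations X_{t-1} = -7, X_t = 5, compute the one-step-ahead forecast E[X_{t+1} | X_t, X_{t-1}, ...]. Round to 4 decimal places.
E[X_{t+1} \mid \mathcal F_t] = -1.4730

For an AR(p) model X_t = c + sum_i phi_i X_{t-i} + eps_t, the
one-step-ahead conditional mean is
  E[X_{t+1} | X_t, ...] = c + sum_i phi_i X_{t+1-i}.
Substitute known values:
  E[X_{t+1} | ...] = (-0.296) * (5) + (-0.001) * (-7)
                   = -1.4730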